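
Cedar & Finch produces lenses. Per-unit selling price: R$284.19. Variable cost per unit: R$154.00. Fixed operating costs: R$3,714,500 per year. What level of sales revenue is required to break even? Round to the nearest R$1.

Contribution margin per unit = R$284.19 − R$154.00 = R$130.19, a CM ratio of R$130.19 ÷ R$284.19 = 0.4581.
Break-even sales = FC ÷ CM ratio = R$3,714,500 × R$284.19 / R$130.19 = R$8,108,332.

R$8,108,332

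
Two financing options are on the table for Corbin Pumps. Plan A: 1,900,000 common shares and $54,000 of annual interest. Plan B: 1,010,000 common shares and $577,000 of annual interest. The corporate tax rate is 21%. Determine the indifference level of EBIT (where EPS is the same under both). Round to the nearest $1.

$1,170,517

Set EPS_A = EPS_B: (EBIT − $54,000)(1 − 0.21) ÷ 1,900,000 = (EBIT − $577,000)(1 − 0.21) ÷ 1,010,000.
The (1 − t) factor cancels: (EBIT − 54,000) × 1,010,000 = (EBIT − 577,000) × 1,900,000.
EBIT × (1,900,000 − 1,010,000) = 577,000 × 1,900,000 − 54,000 × 1,010,000 = 1,041,760,000,000, so EBIT = 1,041,760,000,000 ÷ 890,000 = 1,170,516.85.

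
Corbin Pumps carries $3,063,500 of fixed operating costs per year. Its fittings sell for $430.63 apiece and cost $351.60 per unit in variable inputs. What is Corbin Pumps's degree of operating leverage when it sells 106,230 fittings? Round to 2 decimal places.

1.57

Total contribution margin = 106,230 × $79.03 = $8,395,356.90.
Subtracting fixed costs: EBIT = $8,395,356.90 − $3,063,500 = $5,331,856.90.
Degree of operating leverage = $8,395,356.90 / $5,331,856.90 = 1.5746.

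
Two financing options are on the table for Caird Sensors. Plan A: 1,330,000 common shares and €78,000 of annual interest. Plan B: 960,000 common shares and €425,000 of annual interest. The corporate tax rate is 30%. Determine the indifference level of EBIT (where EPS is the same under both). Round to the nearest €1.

At indifference, (EBIT − 78,000)(1 − t)/1,330,000 = (EBIT − 425,000)(1 − t)/960,000.
The (1 − t) factor cancels: (EBIT − 78,000) × 960,000 = (EBIT − 425,000) × 1,330,000.
EBIT × (1,330,000 − 960,000) = 425,000 × 1,330,000 − 78,000 × 960,000 = 490,370,000,000, so EBIT = 490,370,000,000 ÷ 370,000 = 1,325,324.32.

€1,325,324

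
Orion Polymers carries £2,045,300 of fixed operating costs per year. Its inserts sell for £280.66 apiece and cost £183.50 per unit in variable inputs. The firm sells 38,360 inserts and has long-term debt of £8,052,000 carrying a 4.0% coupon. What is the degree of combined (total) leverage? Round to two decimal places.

2.74

Total contribution margin = 38,360 × £97.16 = £3,727,057.60.
Operating income = contribution − fixed costs = £3,727,057.60 − £2,045,300 = £1,681,757.60. Interest = £322,080.00, so EBIT − I = £1,359,677.60.
Degree of total leverage = total CM / (EBIT − interest) = £3,727,057.60 / £1,359,677.60 = 2.7411.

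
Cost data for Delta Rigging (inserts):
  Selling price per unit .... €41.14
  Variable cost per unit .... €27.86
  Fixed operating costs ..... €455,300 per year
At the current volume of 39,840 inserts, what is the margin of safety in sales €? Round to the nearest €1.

Unit CM = price − variable cost = €41.14 − €27.86 = €13.28. Break-even units = €455,300 ÷ €13.28 = 34,284.64; break-even revenue = 34,284.64 × €41.14 = €1,410,470.03.
Actual sales revenue = 39,840 × €41.14 = €1,639,017.60.
Margin of safety = €1,639,017.60 − €1,410,470.03 = €228,548.

€228,548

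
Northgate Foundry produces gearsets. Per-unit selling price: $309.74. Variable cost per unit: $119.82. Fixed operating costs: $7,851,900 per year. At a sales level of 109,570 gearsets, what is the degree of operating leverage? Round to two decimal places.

1.61

Total contribution margin = 109,570 × $189.92 = $20,809,534.40.
Subtracting fixed costs: EBIT = $20,809,534.40 − $7,851,900 = $12,957,634.40.
DOL = contribution ÷ EBIT = $20,809,534.40 ÷ $12,957,634.40 = 1.6060.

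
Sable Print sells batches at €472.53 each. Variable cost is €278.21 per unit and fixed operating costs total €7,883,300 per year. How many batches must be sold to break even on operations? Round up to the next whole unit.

40,569 batches

Unit CM = price − variable cost = €472.53 − €278.21 = €194.32.
Break-even Q = €7,883,300 / €194.32 = 40,568.65 → 40,569 batches.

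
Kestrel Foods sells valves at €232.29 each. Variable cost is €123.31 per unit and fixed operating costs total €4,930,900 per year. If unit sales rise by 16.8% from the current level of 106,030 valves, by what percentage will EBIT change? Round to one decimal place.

Contribution at this volume is 106,030 × €108.98 = €11,555,149.40.
Subtracting fixed costs: EBIT = €11,555,149.40 − €4,930,900 = €6,624,249.40.
DOL = contribution ÷ EBIT = €11,555,149.40 ÷ €6,624,249.40 = 1.7444.
Operating income changes by 1.7444 × +16.8% = +29.3%.

+29.3%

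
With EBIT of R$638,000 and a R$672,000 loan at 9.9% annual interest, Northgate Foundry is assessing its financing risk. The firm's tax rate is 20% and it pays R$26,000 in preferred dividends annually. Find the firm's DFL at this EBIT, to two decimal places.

1.18

Interest = R$66,528.00.
Preferred dividends grossed up pre-tax: R$26,000 / (1 − 0.20) = R$32,500.00.
DFL = EBIT ÷ [EBIT − I − D_p/(1−t)] = R$638,000 ÷ [R$638,000 − R$66,528.00 − R$32,500.00] = R$638,000 ÷ R$538,972.00 = 1.1837.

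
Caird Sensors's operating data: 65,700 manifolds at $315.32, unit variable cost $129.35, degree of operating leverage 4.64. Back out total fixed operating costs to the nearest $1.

At 65,700 units, contribution = 65,700 × $185.97 = $12,218,229.00.
DOL = contribution / EBIT, so EBIT = $12,218,229.00 / 4.64 = $2,633,239.01.
And FC = contribution − EBIT = $12,218,229.00 − $2,633,239.01 = $9,584,990.

$9,584,990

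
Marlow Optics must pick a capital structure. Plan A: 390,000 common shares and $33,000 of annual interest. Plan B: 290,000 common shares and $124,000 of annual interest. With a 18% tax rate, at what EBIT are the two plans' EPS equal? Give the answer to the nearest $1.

At indifference, (EBIT − 33,000)(1 − t)/390,000 = (EBIT − 124,000)(1 − t)/290,000.
The (1 − t) factor cancels: (EBIT − 33,000) × 290,000 = (EBIT − 124,000) × 390,000.
EBIT × (390,000 − 290,000) = 124,000 × 390,000 − 33,000 × 290,000 = 38,790,000,000, so EBIT = 38,790,000,000 ÷ 100,000 = 387,900.00.

$387,900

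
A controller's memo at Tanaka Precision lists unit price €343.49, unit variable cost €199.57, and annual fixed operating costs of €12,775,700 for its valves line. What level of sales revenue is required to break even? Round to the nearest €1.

Contribution margin per unit = €343.49 − €199.57 = €143.92, a CM ratio of €143.92 ÷ €343.49 = 0.4190.
Break-even sales = FC ÷ CM ratio = €12,775,700 × €343.49 / €143.92 = €30,491,420.

€30,491,420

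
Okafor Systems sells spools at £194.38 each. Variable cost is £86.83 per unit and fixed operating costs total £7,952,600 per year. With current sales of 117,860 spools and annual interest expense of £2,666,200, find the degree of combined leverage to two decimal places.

Total contribution margin = 117,860 × £107.55 = £12,675,843.00.
Subtracting fixed costs: EBIT = £12,675,843.00 − £7,952,600 = £4,723,243.00. Interest = £2,666,200.00, so EBIT − I = £2,057,043.00.
Degree of total leverage = total CM / (EBIT − interest) = £12,675,843.00 / £2,057,043.00 = 6.1622.

6.16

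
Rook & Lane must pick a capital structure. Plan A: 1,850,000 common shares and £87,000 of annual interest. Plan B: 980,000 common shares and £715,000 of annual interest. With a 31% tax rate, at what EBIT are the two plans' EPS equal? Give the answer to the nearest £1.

£1,422,402

At indifference, (EBIT − 87,000)(1 − t)/1,850,000 = (EBIT − 715,000)(1 − t)/980,000.
The (1 − t) factor cancels: (EBIT − 87,000) × 980,000 = (EBIT − 715,000) × 1,850,000.
Solving, EBIT = (715,000·1,850,000 − 87,000·980,000) / (1,850,000 − 980,000) = 1,237,490,000,000 / 870,000 = 1,422,402.30.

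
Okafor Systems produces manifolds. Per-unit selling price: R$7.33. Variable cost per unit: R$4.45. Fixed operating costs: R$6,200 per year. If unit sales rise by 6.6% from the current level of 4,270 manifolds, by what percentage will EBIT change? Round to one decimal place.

Total contribution margin = 4,270 × R$2.88 = R$12,297.60.
Operating income = contribution − fixed costs = R$12,297.60 − R$6,200 = R$6,097.60.
Degree of operating leverage = R$12,297.60 / R$6,097.60 = 2.0168.
%ΔEBIT = DOL × %ΔSales = 2.0168 × +6.6% = +13.3%.

+13.3%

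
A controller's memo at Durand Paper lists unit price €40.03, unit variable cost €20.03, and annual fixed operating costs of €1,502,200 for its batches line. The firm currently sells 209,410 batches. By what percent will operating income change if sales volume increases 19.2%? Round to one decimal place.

Total contribution margin = 209,410 × €20.00 = €4,188,200.00.
Operating income = contribution − fixed costs = €4,188,200.00 − €1,502,200 = €2,686,000.00.
DOL = contribution ÷ EBIT = €4,188,200.00 ÷ €2,686,000.00 = 1.5593.
%ΔEBIT = DOL × %ΔSales = 1.5593 × +19.2% = +29.9%.

+29.9%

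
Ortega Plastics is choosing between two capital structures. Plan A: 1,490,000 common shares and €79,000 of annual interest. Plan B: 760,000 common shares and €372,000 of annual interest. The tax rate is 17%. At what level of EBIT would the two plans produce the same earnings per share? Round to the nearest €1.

€677,041

Set EPS_A = EPS_B: (EBIT − €79,000)(1 − 0.17) ÷ 1,490,000 = (EBIT − €372,000)(1 − 0.17) ÷ 760,000.
Cancelling (1 − t) and cross-multiplying: 760,000·(EBIT − 79,000) = 1,490,000·(EBIT − 372,000).
Solving, EBIT = (372,000·1,490,000 − 79,000·760,000) / (1,490,000 − 760,000) = 494,240,000,000 / 730,000 = 677,041.10.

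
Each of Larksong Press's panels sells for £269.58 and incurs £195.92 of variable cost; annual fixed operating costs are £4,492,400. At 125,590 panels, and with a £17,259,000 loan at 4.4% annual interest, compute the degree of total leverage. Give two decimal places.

Total contribution margin = 125,590 × £73.66 = £9,250,959.40.
Subtracting fixed costs: EBIT = £9,250,959.40 − £4,492,400 = £4,758,559.40. Interest = £759,396.00.
DOL = £9,250,959.40 ÷ £4,758,559.40 = 1.9441; DFL = £4,758,559.40 ÷ £3,999,163.40 = 1.1899.
DCL = DOL × DFL = 1.9441 × 1.1899 = 2.3133.

2.31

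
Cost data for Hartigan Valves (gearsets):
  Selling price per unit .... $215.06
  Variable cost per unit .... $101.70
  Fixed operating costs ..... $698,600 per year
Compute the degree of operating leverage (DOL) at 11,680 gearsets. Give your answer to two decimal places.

At 11,680 units, contribution = 11,680 × $113.36 = $1,324,044.80.
Operating income = contribution − fixed costs = $1,324,044.80 − $698,600 = $625,444.80.
DOL = contribution ÷ EBIT = $1,324,044.80 ÷ $625,444.80 = 2.1170.

2.12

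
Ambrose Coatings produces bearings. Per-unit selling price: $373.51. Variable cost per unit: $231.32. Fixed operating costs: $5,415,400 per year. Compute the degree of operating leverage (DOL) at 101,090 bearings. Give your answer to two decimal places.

At 101,090 units, contribution = 101,090 × $142.19 = $14,373,987.10.
EBIT = $14,373,987.10 − $5,415,400 = $8,958,587.10.
Degree of operating leverage = $14,373,987.10 / $8,958,587.10 = 1.6045.

1.60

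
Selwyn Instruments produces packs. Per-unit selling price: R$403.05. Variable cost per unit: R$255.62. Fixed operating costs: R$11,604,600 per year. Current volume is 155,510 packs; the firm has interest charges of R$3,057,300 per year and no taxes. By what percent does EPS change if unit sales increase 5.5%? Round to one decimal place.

Contribution at this volume is 155,510 × R$147.43 = R$22,926,839.30.
EBIT = R$22,926,839.30 − R$11,604,600 = R$11,322,239.30.
After interest of R$3,057,300.00, pre-tax earnings = R$8,264,939.30.
Degree of combined leverage = contribution ÷ (EBIT − I) = R$22,926,839.30 ÷ R$8,264,939.30 = 2.7740.
EPS therefore changes by 2.7740 × (+5.5%) = +15.3%.

+15.3%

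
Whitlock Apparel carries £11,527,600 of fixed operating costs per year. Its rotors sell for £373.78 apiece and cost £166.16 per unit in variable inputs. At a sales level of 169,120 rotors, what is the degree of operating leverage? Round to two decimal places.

Contribution at this volume is 169,120 × £207.62 = £35,112,694.40.
Operating income = contribution − fixed costs = £35,112,694.40 − £11,527,600 = £23,585,094.40.
So DOL = total CM / EBIT = £35,112,694.40 / £23,585,094.40 = 1.4888.

1.49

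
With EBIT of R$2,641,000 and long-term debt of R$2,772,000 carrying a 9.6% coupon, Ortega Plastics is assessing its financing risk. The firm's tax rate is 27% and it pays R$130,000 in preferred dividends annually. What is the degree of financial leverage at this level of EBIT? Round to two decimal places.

1.20

Annual interest charges come to R$266,112.00.
Preferred dividends grossed up pre-tax: R$130,000 / (1 − 0.27) = R$178,082.19.
DFL = EBIT ÷ [EBIT − I − D_p/(1−t)] = R$2,641,000 ÷ [R$2,641,000 − R$266,112.00 − R$178,082.19] = R$2,641,000 ÷ R$2,196,805.81 = 1.2022.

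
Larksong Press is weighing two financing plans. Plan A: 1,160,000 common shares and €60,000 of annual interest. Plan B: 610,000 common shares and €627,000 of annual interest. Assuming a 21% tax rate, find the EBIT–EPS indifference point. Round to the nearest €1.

€1,255,855

Set EPS_A = EPS_B: (EBIT − €60,000)(1 − 0.21) ÷ 1,160,000 = (EBIT − €627,000)(1 − 0.21) ÷ 610,000.
The (1 − t) factor cancels: (EBIT − 60,000) × 610,000 = (EBIT − 627,000) × 1,160,000.
EBIT × (1,160,000 − 610,000) = 627,000 × 1,160,000 − 60,000 × 610,000 = 690,720,000,000, so EBIT = 690,720,000,000 ÷ 550,000 = 1,255,854.55.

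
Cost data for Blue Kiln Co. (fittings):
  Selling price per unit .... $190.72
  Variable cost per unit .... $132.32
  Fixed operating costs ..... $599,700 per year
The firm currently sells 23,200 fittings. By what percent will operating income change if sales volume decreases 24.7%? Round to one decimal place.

-44.3%

Total contribution margin = 23,200 × $58.40 = $1,354,880.00.
EBIT = $1,354,880.00 − $599,700 = $755,180.00.
Degree of operating leverage = $1,354,880.00 / $755,180.00 = 1.7941.
So EBIT moves 1.7941 × (-24.7%) = -44.3%.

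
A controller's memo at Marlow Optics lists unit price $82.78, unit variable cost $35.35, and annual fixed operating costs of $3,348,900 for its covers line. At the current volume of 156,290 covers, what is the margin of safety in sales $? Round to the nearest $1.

Contribution margin per unit = $82.78 − $35.35 = $47.43. Break-even units = $3,348,900 ÷ $47.43 = 70,607.21; break-even revenue = 70,607.21 × $82.78 = $5,844,864.90.
Current sales = 156,290 × $82.78 = $12,937,686.20.
Margin of safety = $12,937,686.20 − $5,844,864.90 = $7,092,821.

$7,092,821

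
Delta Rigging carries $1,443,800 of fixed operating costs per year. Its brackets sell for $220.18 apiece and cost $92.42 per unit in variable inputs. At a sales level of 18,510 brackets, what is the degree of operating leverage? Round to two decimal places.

Total contribution margin = 18,510 × $127.76 = $2,364,837.60.
EBIT = $2,364,837.60 − $1,443,800 = $921,037.60.
Degree of operating leverage = $2,364,837.60 / $921,037.60 = 2.5676.

2.57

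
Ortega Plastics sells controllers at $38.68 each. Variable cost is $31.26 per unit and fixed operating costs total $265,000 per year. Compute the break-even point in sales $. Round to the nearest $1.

Contribution margin per unit = $38.68 − $31.26 = $7.42, a CM ratio of $7.42 ÷ $38.68 = 0.1918.
Break-even revenue = fixed costs × price ÷ CM = $265,000 × $38.68 ÷ $7.42 = $1,381,429.

$1,381,429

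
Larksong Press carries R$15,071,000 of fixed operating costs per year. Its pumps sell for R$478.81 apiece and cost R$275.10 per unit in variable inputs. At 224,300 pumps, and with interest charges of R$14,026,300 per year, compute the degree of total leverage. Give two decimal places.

At 224,300 units, contribution = 224,300 × R$203.71 = R$45,692,153.00.
Subtracting fixed costs: EBIT = R$45,692,153.00 − R$15,071,000 = R$30,621,153.00. Interest = R$14,026,300.00.
DOL = R$45,692,153.00 ÷ R$30,621,153.00 = 1.4922; DFL = R$30,621,153.00 ÷ R$16,594,853.00 = 1.8452.
Combined leverage = 1.4922 × 1.8452 = 2.7534.

2.75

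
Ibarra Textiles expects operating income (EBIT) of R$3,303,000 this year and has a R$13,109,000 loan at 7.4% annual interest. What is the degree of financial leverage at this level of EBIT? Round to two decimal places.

1.42

Annual interest charges come to R$970,066.00.
DFL = EBIT ÷ (EBIT − I) = R$3,303,000 ÷ (R$3,303,000 − R$970,066.00) = R$3,303,000 ÷ R$2,332,934.00 = 1.4158.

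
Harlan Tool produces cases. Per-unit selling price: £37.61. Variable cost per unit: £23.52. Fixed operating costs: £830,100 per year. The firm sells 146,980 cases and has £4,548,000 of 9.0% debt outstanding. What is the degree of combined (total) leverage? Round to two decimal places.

2.49

Total contribution margin = 146,980 × £14.09 = £2,070,948.20.
Subtracting fixed costs: EBIT = £2,070,948.20 − £830,100 = £1,240,848.20. Interest = £409,320.00.
DOL = £2,070,948.20 ÷ £1,240,848.20 = 1.6690; DFL = £1,240,848.20 ÷ £831,528.20 = 1.4923.
DCL = DOL × DFL = 1.6690 × 1.4923 = 2.4906.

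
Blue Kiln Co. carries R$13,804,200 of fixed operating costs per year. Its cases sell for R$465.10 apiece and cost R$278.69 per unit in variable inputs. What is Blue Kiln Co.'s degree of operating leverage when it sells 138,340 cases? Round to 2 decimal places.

2.15

Total contribution margin = 138,340 × R$186.41 = R$25,787,959.40.
Subtracting fixed costs: EBIT = R$25,787,959.40 − R$13,804,200 = R$11,983,759.40.
DOL = contribution ÷ EBIT = R$25,787,959.40 ÷ R$11,983,759.40 = 2.1519.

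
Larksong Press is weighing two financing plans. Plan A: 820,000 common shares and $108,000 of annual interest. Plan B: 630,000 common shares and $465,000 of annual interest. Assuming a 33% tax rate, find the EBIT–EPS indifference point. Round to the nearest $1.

At indifference, (EBIT − 108,000)(1 − t)/820,000 = (EBIT − 465,000)(1 − t)/630,000.
The (1 − t) factor cancels: (EBIT − 108,000) × 630,000 = (EBIT − 465,000) × 820,000.
Solving, EBIT = (465,000·820,000 − 108,000·630,000) / (820,000 − 630,000) = 313,260,000,000 / 190,000 = 1,648,736.84.

$1,648,737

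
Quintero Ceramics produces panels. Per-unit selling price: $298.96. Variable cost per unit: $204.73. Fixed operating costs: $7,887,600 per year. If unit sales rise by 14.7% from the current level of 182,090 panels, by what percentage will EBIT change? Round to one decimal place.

+27.2%

Contribution at this volume is 182,090 × $94.23 = $17,158,340.70.
Subtracting fixed costs: EBIT = $17,158,340.70 − $7,887,600 = $9,270,740.70.
So DOL = total CM / EBIT = $17,158,340.70 / $9,270,740.70 = 1.8508.
So EBIT moves 1.8508 × (+14.7%) = +27.2%.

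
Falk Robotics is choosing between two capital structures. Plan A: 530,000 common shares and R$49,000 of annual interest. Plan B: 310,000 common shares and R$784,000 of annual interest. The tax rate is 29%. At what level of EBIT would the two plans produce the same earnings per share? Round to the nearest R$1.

R$1,819,682

Set EPS_A = EPS_B: (EBIT − R$49,000)(1 − 0.29) ÷ 530,000 = (EBIT − R$784,000)(1 − 0.29) ÷ 310,000.
The (1 − t) factor cancels: (EBIT − 49,000) × 310,000 = (EBIT − 784,000) × 530,000.
EBIT × (530,000 − 310,000) = 784,000 × 530,000 − 49,000 × 310,000 = 400,330,000,000, so EBIT = 400,330,000,000 ÷ 220,000 = 1,819,681.82.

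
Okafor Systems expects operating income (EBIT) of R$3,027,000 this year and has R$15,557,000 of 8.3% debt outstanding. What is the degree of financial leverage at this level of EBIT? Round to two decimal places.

1.74

Annual interest charges come to R$1,291,231.00.
Degree of financial leverage = EBIT / (EBIT − interest) = R$3,027,000 / R$1,735,769.00 = 1.7439.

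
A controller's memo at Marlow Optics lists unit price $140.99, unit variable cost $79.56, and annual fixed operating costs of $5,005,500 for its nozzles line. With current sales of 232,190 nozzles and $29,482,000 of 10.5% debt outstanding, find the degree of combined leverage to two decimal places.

2.31

Total contribution margin = 232,190 × $61.43 = $14,263,431.70.
EBIT = $14,263,431.70 − $5,005,500 = $9,257,931.70. Interest = $3,095,610.00, so EBIT − I = $6,162,321.70.
Degree of total leverage = total CM / (EBIT − interest) = $14,263,431.70 / $6,162,321.70 = 2.3146.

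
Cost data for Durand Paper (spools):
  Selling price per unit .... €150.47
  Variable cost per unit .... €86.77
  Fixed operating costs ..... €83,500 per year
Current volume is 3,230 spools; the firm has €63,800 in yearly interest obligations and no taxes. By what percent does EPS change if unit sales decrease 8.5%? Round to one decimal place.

Contribution at this volume is 3,230 × €63.70 = €205,751.00.
EBIT = €205,751.00 − €83,500 = €122,251.00.
Interest = €63,800.00, so EBIT − I = €58,451.00.
Degree of combined leverage = contribution ÷ (EBIT − I) = €205,751.00 ÷ €58,451.00 = 3.5201.
%ΔEPS = DCL × %ΔSales = 3.5201 × -8.5% = -29.9%.

-29.9%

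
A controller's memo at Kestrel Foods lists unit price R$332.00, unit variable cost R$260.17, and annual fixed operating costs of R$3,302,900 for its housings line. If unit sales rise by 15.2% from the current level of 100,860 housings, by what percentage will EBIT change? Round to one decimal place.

+27.9%

Contribution at this volume is 100,860 × R$71.83 = R$7,244,773.80.
Subtracting fixed costs: EBIT = R$7,244,773.80 − R$3,302,900 = R$3,941,873.80.
DOL = contribution ÷ EBIT = R$7,244,773.80 ÷ R$3,941,873.80 = 1.8379.
%ΔEBIT = DOL × %ΔSales = 1.8379 × +15.2% = +27.9%.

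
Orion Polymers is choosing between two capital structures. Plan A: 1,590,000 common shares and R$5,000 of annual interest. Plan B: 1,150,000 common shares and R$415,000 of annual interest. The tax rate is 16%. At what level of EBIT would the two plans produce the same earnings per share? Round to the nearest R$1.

R$1,486,591

At indifference, (EBIT − 5,000)(1 − t)/1,590,000 = (EBIT − 415,000)(1 − t)/1,150,000.
The (1 − t) factor cancels: (EBIT − 5,000) × 1,150,000 = (EBIT − 415,000) × 1,590,000.
Solving, EBIT = (415,000·1,590,000 − 5,000·1,150,000) / (1,590,000 − 1,150,000) = 654,100,000,000 / 440,000 = 1,486,590.91.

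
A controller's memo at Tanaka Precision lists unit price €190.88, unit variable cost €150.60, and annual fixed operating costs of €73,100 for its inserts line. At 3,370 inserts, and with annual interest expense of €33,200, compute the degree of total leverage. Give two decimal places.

4.61

At 3,370 units, contribution = 3,370 × €40.28 = €135,743.60.
Subtracting fixed costs: EBIT = €135,743.60 − €73,100 = €62,643.60. Interest = €33,200.00.
DOL = €135,743.60 ÷ €62,643.60 = 2.1669; DFL = €62,643.60 ÷ €29,443.60 = 2.1276.
DCL = DOL × DFL = 2.1669 × 2.1276 = 4.6103.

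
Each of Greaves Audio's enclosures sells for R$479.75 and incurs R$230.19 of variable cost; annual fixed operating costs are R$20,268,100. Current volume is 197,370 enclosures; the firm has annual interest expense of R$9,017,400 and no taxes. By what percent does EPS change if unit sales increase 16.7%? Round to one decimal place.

+41.2%

Contribution at this volume is 197,370 × R$249.56 = R$49,255,657.20.
Operating income = contribution − fixed costs = R$49,255,657.20 − R$20,268,100 = R$28,987,557.20.
After interest of R$9,017,400.00, pre-tax earnings = R$19,970,157.20.
Degree of combined leverage = contribution ÷ (EBIT − I) = R$49,255,657.20 ÷ R$19,970,157.20 = 2.4665.
EPS therefore changes by 2.4665 × (+16.7%) = +41.2%.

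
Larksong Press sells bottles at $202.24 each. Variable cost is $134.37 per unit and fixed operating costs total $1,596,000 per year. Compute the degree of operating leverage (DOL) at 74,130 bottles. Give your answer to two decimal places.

Total contribution margin = 74,130 × $67.87 = $5,031,203.10.
Operating income = contribution − fixed costs = $5,031,203.10 − $1,596,000 = $3,435,203.10.
So DOL = total CM / EBIT = $5,031,203.10 / $3,435,203.10 = 1.4646.

1.46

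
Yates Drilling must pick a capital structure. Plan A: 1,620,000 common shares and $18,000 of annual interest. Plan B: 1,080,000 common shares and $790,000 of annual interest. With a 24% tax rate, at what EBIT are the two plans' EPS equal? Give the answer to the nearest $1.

$2,334,000

Set EPS_A = EPS_B: (EBIT − $18,000)(1 − 0.24) ÷ 1,620,000 = (EBIT − $790,000)(1 − 0.24) ÷ 1,080,000.
Cancelling (1 − t) and cross-multiplying: 1,080,000·(EBIT − 18,000) = 1,620,000·(EBIT − 790,000).
Solving, EBIT = (790,000·1,620,000 − 18,000·1,080,000) / (1,620,000 − 1,080,000) = 1,260,360,000,000 / 540,000 = 2,334,000.00.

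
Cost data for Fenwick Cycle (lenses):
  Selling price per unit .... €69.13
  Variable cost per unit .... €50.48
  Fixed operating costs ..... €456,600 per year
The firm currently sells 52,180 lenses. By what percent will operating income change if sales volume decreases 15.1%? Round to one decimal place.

-28.4%

Total contribution margin = 52,180 × €18.65 = €973,157.00.
Subtracting fixed costs: EBIT = €973,157.00 − €456,600 = €516,557.00.
DOL = contribution ÷ EBIT = €973,157.00 ÷ €516,557.00 = 1.8839.
%ΔEBIT = DOL × %ΔSales = 1.8839 × -15.1% = -28.4%.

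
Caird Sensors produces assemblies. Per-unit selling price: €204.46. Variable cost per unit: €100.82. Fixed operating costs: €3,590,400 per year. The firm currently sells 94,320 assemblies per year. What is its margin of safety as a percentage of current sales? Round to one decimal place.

63.3%

Each unit contributes €204.46 − €100.82 = €103.64. Break-even units = €3,590,400 ÷ €103.64 = 34,642.99; break-even revenue = 34,642.99 × €204.46 = €7,083,106.75.
Actual sales revenue = 94,320 × €204.46 = €19,284,667.20.
Margin of safety = (€19,284,667.20 − €7,083,106.75) ÷ €19,284,667.20 = 63.3%.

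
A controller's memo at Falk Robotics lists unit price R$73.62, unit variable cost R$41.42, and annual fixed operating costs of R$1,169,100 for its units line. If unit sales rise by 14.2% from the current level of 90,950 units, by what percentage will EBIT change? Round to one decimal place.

Contribution at this volume is 90,950 × R$32.20 = R$2,928,590.00.
EBIT = R$2,928,590.00 − R$1,169,100 = R$1,759,490.00.
DOL = contribution ÷ EBIT = R$2,928,590.00 ÷ R$1,759,490.00 = 1.6645.
Operating income changes by 1.6645 × +14.2% = +23.6%.

+23.6%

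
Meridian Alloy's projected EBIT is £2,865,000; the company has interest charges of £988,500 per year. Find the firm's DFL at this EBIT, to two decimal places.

Annual interest charges come to £988,500.00.
DFL = EBIT ÷ (EBIT − I) = £2,865,000 ÷ (£2,865,000 − £988,500.00) = £2,865,000 ÷ £1,876,500.00 = 1.5268.

1.53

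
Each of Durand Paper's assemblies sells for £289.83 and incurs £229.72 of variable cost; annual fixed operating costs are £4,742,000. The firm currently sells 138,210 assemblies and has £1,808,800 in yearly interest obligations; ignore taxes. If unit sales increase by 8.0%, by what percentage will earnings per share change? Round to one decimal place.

+37.8%

Contribution at this volume is 138,210 × £60.11 = £8,307,803.10.
Operating income = contribution − fixed costs = £8,307,803.10 − £4,742,000 = £3,565,803.10.
Interest = £1,808,800.00, so EBIT − I = £1,757,003.10.
DCL = total CM / (EBIT − I) = £8,307,803.10 / £1,757,003.10 = 4.7284.
EPS therefore changes by 4.7284 × (+8.0%) = +37.8%.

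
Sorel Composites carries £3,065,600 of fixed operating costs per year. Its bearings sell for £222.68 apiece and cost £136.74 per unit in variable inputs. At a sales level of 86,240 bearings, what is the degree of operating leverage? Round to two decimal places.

1.71

Contribution at this volume is 86,240 × £85.94 = £7,411,465.60.
Subtracting fixed costs: EBIT = £7,411,465.60 − £3,065,600 = £4,345,865.60.
DOL = contribution ÷ EBIT = £7,411,465.60 ÷ £4,345,865.60 = 1.7054.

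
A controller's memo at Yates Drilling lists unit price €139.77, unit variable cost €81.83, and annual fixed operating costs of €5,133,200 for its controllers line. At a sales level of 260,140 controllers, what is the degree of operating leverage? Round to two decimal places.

1.52

At 260,140 units, contribution = 260,140 × €57.94 = €15,072,511.60.
EBIT = €15,072,511.60 − €5,133,200 = €9,939,311.60.
Degree of operating leverage = €15,072,511.60 / €9,939,311.60 = 1.5165.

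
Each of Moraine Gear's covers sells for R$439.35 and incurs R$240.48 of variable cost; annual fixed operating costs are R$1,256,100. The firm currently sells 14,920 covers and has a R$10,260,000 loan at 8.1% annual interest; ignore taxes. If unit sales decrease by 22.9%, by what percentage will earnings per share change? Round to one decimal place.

-77.2%

Contribution at this volume is 14,920 × R$198.87 = R$2,967,140.40.
Subtracting fixed costs: EBIT = R$2,967,140.40 − R$1,256,100 = R$1,711,040.40.
Interest = R$831,060.00, so EBIT − I = R$879,980.40.
Degree of combined leverage = contribution ÷ (EBIT − I) = R$2,967,140.40 ÷ R$879,980.40 = 3.3718.
EPS therefore changes by 3.3718 × (-22.9%) = -77.2%.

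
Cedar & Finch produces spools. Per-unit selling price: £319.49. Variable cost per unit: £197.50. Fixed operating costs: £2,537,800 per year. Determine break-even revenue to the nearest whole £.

£6,646,461

Contribution margin per unit = £319.49 − £197.50 = £121.99, a CM ratio of £121.99 ÷ £319.49 = 0.3818.
Break-even sales = FC ÷ CM ratio = £2,537,800 × £319.49 / £121.99 = £6,646,461.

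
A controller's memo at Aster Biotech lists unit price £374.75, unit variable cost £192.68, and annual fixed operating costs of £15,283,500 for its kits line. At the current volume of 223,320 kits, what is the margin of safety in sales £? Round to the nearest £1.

£52,231,535

Contribution margin per unit = £374.75 − £192.68 = £182.07. Break-even units = £15,283,500 ÷ £182.07 = 83,942.99; break-even revenue = 83,942.99 × £374.75 = £31,457,635.11.
Actual sales revenue = 223,320 × £374.75 = £83,689,170.00.
Margin of safety = £83,689,170.00 − £31,457,635.11 = £52,231,535.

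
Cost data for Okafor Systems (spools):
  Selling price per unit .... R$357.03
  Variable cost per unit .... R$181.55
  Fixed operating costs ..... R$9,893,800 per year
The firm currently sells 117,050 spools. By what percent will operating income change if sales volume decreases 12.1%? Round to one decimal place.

Total contribution margin = 117,050 × R$175.48 = R$20,539,934.00.
Operating income = contribution − fixed costs = R$20,539,934.00 − R$9,893,800 = R$10,646,134.00.
So DOL = total CM / EBIT = R$20,539,934.00 / R$10,646,134.00 = 1.9293.
So EBIT moves 1.9293 × (-12.1%) = -23.3%.

-23.3%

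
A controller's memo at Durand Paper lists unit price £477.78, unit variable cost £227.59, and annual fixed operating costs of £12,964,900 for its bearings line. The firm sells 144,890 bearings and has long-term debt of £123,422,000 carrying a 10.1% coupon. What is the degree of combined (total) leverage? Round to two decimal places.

Contribution at this volume is 144,890 × £250.19 = £36,250,029.10.
Operating income = contribution − fixed costs = £36,250,029.10 − £12,964,900 = £23,285,129.10. Interest = £12,465,622.00.
DOL = £36,250,029.10 ÷ £23,285,129.10 = 1.5568; DFL = £23,285,129.10 ÷ £10,819,507.10 = 2.1521.
Combined leverage = 1.5568 × 2.1521 = 3.3504.

3.35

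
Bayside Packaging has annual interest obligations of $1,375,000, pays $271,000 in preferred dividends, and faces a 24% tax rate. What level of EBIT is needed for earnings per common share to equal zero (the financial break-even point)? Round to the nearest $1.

Preferred dividends are paid after tax, so their pre-tax equivalent is $271,000 ÷ (1 − 0.24) = $356,578.95.
EPS = 0 when EBIT covers interest plus the pre-tax preferred burden: $1,375,000 + $356,578.95 = $1,731,578.95.

$1,731,579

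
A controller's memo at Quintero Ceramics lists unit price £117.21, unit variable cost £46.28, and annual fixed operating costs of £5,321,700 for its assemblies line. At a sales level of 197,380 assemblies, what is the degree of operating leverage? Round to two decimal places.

Total contribution margin = 197,380 × £70.93 = £14,000,163.40.
Operating income = contribution − fixed costs = £14,000,163.40 − £5,321,700 = £8,678,463.40.
DOL = contribution ÷ EBIT = £14,000,163.40 ÷ £8,678,463.40 = 1.6132.

1.61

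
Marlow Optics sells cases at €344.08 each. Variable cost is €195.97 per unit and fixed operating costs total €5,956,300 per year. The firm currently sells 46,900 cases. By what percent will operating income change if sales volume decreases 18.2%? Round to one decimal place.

Total contribution margin = 46,900 × €148.11 = €6,946,359.00.
Subtracting fixed costs: EBIT = €6,946,359.00 − €5,956,300 = €990,059.00.
So DOL = total CM / EBIT = €6,946,359.00 / €990,059.00 = 7.0161.
%ΔEBIT = DOL × %ΔSales = 7.0161 × -18.2% = -127.7%.

-127.7%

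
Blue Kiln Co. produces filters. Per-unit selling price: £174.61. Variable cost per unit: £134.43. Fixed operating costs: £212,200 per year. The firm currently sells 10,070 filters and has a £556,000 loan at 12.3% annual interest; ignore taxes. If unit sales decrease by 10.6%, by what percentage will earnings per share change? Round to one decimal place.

Total contribution margin = 10,070 × £40.18 = £404,612.60.
EBIT = £404,612.60 − £212,200 = £192,412.60.
Interest = £68,388.00, so EBIT − I = £124,024.60.
DCL = total CM / (EBIT − I) = £404,612.60 / £124,024.60 = 3.2624.
EPS therefore changes by 3.2624 × (-10.6%) = -34.6%.

-34.6%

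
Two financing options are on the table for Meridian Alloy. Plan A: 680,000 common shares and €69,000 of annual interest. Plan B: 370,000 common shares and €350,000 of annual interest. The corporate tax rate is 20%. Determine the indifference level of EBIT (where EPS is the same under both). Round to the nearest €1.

At indifference, (EBIT − 69,000)(1 − t)/680,000 = (EBIT − 350,000)(1 − t)/370,000.
The (1 − t) factor cancels: (EBIT − 69,000) × 370,000 = (EBIT − 350,000) × 680,000.
Solving, EBIT = (350,000·680,000 − 69,000·370,000) / (680,000 − 370,000) = 212,470,000,000 / 310,000 = 685,387.10.

€685,387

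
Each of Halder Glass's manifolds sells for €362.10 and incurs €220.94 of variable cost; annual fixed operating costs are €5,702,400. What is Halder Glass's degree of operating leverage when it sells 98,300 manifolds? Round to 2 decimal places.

1.70

Total contribution margin = 98,300 × €141.16 = €13,876,028.00.
EBIT = €13,876,028.00 − €5,702,400 = €8,173,628.00.
So DOL = total CM / EBIT = €13,876,028.00 / €8,173,628.00 = 1.6977.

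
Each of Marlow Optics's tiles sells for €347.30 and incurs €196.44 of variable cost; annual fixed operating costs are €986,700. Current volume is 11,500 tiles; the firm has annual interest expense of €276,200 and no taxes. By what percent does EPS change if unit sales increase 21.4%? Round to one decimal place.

Contribution at this volume is 11,500 × €150.86 = €1,734,890.00.
Operating income = contribution − fixed costs = €1,734,890.00 − €986,700 = €748,190.00.
After interest of €276,200.00, pre-tax earnings = €471,990.00.
Degree of combined leverage = contribution ÷ (EBIT − I) = €1,734,890.00 ÷ €471,990.00 = 3.6757.
EPS therefore changes by 3.6757 × (+21.4%) = +78.7%.

+78.7%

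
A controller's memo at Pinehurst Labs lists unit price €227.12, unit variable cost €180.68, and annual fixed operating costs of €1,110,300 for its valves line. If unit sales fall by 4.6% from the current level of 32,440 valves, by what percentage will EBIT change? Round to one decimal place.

Total contribution margin = 32,440 × €46.44 = €1,506,513.60.
EBIT = €1,506,513.60 − €1,110,300 = €396,213.60.
DOL = contribution ÷ EBIT = €1,506,513.60 ÷ €396,213.60 = 3.8023.
%ΔEBIT = DOL × %ΔSales = 3.8023 × -4.6% = -17.5%.

-17.5%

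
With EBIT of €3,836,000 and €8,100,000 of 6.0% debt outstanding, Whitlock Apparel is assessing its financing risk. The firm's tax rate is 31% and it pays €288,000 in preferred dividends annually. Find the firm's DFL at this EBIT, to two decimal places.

1.31

Annual interest charges come to €486,000.00.
Pre-tax preferred-dividend burden = €288,000 ÷ (1 − 0.31) = €417,391.30.
DFL = EBIT ÷ [EBIT − I − D_p/(1−t)] = €3,836,000 ÷ [€3,836,000 − €486,000.00 − €417,391.30] = €3,836,000 ÷ €2,932,608.70 = 1.3081.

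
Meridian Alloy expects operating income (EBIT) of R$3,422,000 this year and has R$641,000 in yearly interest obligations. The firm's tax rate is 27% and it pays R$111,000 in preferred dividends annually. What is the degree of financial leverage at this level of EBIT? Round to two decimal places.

Annual interest charges come to R$641,000.00.
Preferred dividends grossed up pre-tax: R$111,000 / (1 − 0.27) = R$152,054.79.
DFL = EBIT ÷ [EBIT − I − D_p/(1−t)] = R$3,422,000 ÷ [R$3,422,000 − R$641,000.00 − R$152,054.79] = R$3,422,000 ÷ R$2,628,945.21 = 1.3017.

1.30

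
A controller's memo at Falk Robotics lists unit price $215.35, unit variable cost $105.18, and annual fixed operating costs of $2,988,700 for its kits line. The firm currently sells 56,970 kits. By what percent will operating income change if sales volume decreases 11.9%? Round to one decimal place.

Total contribution margin = 56,970 × $110.17 = $6,276,384.90.
Subtracting fixed costs: EBIT = $6,276,384.90 − $2,988,700 = $3,287,684.90.
DOL = contribution ÷ EBIT = $6,276,384.90 ÷ $3,287,684.90 = 1.9091.
%ΔEBIT = DOL × %ΔSales = 1.9091 × -11.9% = -22.7%.

-22.7%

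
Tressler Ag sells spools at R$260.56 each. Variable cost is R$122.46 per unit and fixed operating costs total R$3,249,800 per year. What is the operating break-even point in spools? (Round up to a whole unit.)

23,533 spools

Contribution margin per unit = R$260.56 − R$122.46 = R$138.10.
Break-even volume = fixed costs ÷ CM per unit = R$3,249,800 ÷ R$138.10 = 23,532.22, so 23,533 spools.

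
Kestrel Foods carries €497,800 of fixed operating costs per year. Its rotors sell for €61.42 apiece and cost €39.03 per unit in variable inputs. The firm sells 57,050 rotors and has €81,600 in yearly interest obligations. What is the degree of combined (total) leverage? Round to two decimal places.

Total contribution margin = 57,050 × €22.39 = €1,277,349.50.
Subtracting fixed costs: EBIT = €1,277,349.50 − €497,800 = €779,549.50. Interest = €81,600.00, so EBIT − I = €697,949.50.
Degree of total leverage = total CM / (EBIT − interest) = €1,277,349.50 / €697,949.50 = 1.8301.

1.83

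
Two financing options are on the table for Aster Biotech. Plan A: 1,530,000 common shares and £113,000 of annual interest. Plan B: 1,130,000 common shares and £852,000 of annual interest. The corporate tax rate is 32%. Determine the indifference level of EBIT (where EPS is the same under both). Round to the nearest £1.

Set EPS_A = EPS_B: (EBIT − £113,000)(1 − 0.32) ÷ 1,530,000 = (EBIT − £852,000)(1 − 0.32) ÷ 1,130,000.
Cancelling (1 − t) and cross-multiplying: 1,130,000·(EBIT − 113,000) = 1,530,000·(EBIT − 852,000).
EBIT × (1,530,000 − 1,130,000) = 852,000 × 1,530,000 − 113,000 × 1,130,000 = 1,175,870,000,000, so EBIT = 1,175,870,000,000 ÷ 400,000 = 2,939,675.00.

£2,939,675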